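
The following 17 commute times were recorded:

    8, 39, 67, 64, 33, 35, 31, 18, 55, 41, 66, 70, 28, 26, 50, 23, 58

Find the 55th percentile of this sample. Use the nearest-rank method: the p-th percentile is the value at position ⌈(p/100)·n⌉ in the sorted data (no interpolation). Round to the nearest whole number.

Sorted: 8, 18, 23, 26, 28, 31, 33, 35, 39, 41, 50, 55, 58, 64, 66, 67, 70.
n = 17.
Position = ⌈55/100 · 17⌉ = ⌈9.35⌉ = 10.
The value at rank 10 is 41.

41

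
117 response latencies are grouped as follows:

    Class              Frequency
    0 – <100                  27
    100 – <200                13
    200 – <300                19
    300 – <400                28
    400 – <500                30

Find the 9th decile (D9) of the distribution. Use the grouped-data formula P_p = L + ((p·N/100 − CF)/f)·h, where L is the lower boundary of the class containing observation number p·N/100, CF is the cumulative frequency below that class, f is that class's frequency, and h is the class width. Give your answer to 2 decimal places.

N = 117; target position k = 90/100 · 117 = 105.3.
Cumulative frequencies: 27, 40, 59, 87, 117.
Observation 105.3 falls in the class 400 – <500.
L = 400, CF = 87, f = 30, h = 100.
P90 = 400 + ((105.3 − 87)/30)·100 = 400 + 61 = 461.

461.00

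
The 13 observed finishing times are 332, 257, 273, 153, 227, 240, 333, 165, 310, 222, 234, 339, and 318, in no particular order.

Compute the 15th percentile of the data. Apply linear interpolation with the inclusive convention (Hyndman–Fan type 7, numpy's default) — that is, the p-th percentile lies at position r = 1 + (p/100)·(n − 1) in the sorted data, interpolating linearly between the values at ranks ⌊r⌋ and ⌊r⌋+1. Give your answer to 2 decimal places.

Sorted: 153, 165, 222, 227, 234, 240, 257, 273, 310, 318, 332, 333, 339.
n = 13.
r = 1 + (15/100)·(13 − 1) = 1 + 1.8 = 2.8.
Rank 2 is 165 and rank 3 is 222.
Interpolate: 165 + 0.8·(222 − 165) = 165 + 0.8·57 = 210.6.

210.60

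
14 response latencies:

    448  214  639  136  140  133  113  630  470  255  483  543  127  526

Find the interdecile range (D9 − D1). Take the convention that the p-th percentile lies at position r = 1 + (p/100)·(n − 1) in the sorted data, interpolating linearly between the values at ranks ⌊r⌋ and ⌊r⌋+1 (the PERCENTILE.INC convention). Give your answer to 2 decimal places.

Sorted: 113, 127, 133, 136, 140, 214, 255, 448, 470, 483, 526, 543, 630, 639.
n = 14.
P10: r = 2.3; ranks 2–3 are 127, 133; interpolating gives 128.8.
P90: r = 12.7; ranks 12–13 are 543, 630; interpolating gives 603.9.
Difference: 603.9 − 128.8 = 475.1.

475.10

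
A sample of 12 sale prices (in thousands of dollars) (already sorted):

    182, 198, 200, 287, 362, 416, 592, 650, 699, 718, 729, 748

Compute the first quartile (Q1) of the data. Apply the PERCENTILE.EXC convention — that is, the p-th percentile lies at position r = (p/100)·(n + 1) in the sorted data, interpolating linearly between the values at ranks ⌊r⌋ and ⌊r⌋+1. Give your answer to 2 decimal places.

221.75

n = 12.
r = (25/100)·(12 + 1) = 3.25.
Rank 3 is 200 and rank 4 is 287.
Interpolate: 200 + 0.25·(287 − 200) = 200 + 0.25·87 = 221.75.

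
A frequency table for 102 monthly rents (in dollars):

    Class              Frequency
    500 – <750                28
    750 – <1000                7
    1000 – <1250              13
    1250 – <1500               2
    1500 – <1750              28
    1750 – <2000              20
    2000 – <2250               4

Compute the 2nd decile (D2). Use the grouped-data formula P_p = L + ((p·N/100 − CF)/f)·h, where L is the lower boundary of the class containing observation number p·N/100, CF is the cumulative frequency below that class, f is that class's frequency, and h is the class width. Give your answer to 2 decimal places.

682.14

N = 102; target position k = 20/100 · 102 = 20.4.
Cumulative frequencies: 28, 35, 48, 50, 78, 98, 102.
Observation 20.4 falls in the class 500 – <750.
L = 500, CF = 0, f = 28, h = 250.
P20 = 500 + ((20.4 − 0)/28)·250 = 500 + 182.143 = 682.143.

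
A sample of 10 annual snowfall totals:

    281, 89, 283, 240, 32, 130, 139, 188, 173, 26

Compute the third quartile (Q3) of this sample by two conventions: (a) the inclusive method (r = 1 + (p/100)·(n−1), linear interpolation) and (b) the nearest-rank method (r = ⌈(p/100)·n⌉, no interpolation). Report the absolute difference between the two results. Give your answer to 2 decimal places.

13.00

Sorted: 26, 32, 89, 130, 139, 173, 188, 240, 281, 283.
n = 10.
(a) r = 7.75; between ranks 7 (188) and 8 (240): 227.
(b) the nearest-rank method: rank 8 → 240.
|227 − 240| = 13.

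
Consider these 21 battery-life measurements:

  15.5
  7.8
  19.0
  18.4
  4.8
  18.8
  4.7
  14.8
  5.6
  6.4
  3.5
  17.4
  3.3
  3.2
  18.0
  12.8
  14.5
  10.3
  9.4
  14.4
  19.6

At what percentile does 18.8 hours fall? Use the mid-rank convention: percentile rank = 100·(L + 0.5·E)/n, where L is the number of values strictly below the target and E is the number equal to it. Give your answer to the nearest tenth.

Sorted: 3.2, 3.3, 3.5, 4.7, 4.8, 5.6, 6.4, 7.8, 9.4, 10.3, 12.8, 14.4, 14.5, 14.8, 15.5, 17.4, 18.0, 18.4, 18.8, 19.0, 19.6.
Count below 18.8: L = 18; count equal: E = 1; n = 21.
Percentile rank = 100·(18 + 0.5·1)/21 = 100·18.5/21 = 88.1.

88.1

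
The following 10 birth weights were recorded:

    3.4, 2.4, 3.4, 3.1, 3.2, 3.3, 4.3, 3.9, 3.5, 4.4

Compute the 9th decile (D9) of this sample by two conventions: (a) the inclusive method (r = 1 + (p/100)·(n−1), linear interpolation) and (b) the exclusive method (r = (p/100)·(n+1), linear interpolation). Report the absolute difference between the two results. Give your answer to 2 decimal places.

0.08

Sorted: 2.4, 3.1, 3.2, 3.3, 3.4, 3.4, 3.5, 3.9, 4.3, 4.4.
n = 10.
(a) r = 9.1; between ranks 9 (4.3) and 10 (4.4): 4.31.
(b) r = 9.9; between ranks 9 (4.3) and 10 (4.4): 4.39.
|4.31 − 4.39| = 0.08.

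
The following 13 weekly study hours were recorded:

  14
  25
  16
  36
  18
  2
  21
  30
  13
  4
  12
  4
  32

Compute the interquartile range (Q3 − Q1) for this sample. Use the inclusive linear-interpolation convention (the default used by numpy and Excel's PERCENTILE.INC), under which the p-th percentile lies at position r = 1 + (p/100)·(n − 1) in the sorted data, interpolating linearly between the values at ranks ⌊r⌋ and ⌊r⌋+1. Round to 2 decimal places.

Sorted: 2, 4, 4, 12, 13, 14, 16, 18, 21, 25, 30, 32, 36.
n = 13.
P25: r = 4 (integer) → 12.
P75: r = 10 (integer) → 25.
Difference: 25 − 12 = 13.

13.00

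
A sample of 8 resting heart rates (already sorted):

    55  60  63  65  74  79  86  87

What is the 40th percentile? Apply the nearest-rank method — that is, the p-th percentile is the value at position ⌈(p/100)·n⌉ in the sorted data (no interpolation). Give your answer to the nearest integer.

65

n = 8.
Position = ⌈40/100 · 8⌉ = ⌈3.2⌉ = 4.
The value at rank 4 is 65.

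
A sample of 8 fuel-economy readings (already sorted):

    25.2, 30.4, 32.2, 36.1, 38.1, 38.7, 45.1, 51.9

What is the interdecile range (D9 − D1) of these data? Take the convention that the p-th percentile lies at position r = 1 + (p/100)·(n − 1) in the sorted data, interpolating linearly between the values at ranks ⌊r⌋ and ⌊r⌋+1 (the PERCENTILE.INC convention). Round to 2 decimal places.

18.30

n = 8.
P10: r = 1.7; ranks 1–2 are 25.2, 30.4; interpolating gives 28.84.
P90: r = 7.3; ranks 7–8 are 45.1, 51.9; interpolating gives 47.14.
Difference: 47.14 − 28.84 = 18.3.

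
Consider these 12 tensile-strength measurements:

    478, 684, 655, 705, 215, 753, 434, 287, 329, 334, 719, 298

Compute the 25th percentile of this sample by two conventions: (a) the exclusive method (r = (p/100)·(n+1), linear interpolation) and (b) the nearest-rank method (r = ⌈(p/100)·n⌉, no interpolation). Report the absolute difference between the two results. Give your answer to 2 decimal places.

Sorted: 215, 287, 298, 329, 334, 434, 478, 655, 684, 705, 719, 753.
n = 12.
(a) r = 3.25; between ranks 3 (298) and 4 (329): 305.75.
(b) the nearest-rank method: rank 3 → 298.
|305.75 − 298| = 7.75.

7.75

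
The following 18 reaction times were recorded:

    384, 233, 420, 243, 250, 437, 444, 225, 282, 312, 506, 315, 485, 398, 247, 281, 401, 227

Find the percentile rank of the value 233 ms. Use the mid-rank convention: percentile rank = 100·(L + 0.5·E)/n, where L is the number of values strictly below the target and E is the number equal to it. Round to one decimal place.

Sorted: 225, 227, 233, 243, 247, 250, 281, 282, 312, 315, 384, 398, 401, 420, 437, 444, 485, 506.
Count below 233: L = 2; count equal: E = 1; n = 18.
Percentile rank = 100·(2 + 0.5·1)/18 = 100·2.5/18 = 13.89.

13.9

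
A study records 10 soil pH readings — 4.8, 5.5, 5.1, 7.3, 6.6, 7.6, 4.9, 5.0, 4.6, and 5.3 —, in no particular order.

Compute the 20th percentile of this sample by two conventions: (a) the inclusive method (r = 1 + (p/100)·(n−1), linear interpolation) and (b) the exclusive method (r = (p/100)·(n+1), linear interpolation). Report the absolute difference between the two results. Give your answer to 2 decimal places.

Sorted: 4.6, 4.8, 4.9, 5.0, 5.1, 5.3, 5.5, 6.6, 7.3, 7.6.
n = 10.
(a) r = 2.8; between ranks 2 (4.8) and 3 (4.9): 4.88.
(b) r = 2.2; between ranks 2 (4.8) and 3 (4.9): 4.82.
|4.88 − 4.82| = 0.06.

0.06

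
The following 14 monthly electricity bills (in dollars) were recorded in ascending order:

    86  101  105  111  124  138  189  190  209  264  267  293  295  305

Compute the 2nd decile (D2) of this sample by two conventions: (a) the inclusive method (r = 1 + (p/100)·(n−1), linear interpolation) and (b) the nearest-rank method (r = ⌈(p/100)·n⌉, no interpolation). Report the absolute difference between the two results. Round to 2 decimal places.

n = 14.
(a) r = 3.6; between ranks 3 (105) and 4 (111): 108.6.
(b) the nearest-rank method: rank 3 → 105.
|108.6 − 105| = 3.6.

3.60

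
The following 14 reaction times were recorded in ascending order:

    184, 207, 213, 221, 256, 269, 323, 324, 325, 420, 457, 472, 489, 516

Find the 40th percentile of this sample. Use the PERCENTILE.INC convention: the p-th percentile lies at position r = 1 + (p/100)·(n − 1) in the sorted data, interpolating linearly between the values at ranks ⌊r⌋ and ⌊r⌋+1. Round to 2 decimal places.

n = 14.
r = 1 + (40/100)·(14 − 1) = 1 + 5.2 = 6.2.
Rank 6 is 269 and rank 7 is 323.
Interpolate: 269 + 0.2·(323 − 269) = 269 + 0.2·54 = 279.8.

279.80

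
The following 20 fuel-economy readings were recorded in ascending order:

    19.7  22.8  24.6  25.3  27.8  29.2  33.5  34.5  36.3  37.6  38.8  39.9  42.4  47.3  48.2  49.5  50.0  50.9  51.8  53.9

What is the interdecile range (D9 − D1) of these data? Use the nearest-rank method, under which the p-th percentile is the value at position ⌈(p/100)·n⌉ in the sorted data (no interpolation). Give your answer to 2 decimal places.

n = 20.
P10: rank ⌈10/100·20⌉ = 2 → 22.8.
P90: rank ⌈90/100·20⌉ = 18 → 50.9.
Difference: 50.9 − 22.8 = 28.1.

28.10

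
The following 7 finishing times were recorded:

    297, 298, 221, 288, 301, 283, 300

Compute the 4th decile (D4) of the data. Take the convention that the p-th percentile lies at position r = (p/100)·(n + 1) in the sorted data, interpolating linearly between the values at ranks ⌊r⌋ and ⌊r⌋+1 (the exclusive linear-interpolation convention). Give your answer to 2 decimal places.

Sorted: 221, 283, 288, 297, 298, 300, 301.
n = 7.
r = (40/100)·(7 + 1) = 3.2.
Rank 3 is 288 and rank 4 is 297.
Interpolate: 288 + 0.2·(297 − 288) = 288 + 0.2·9 = 289.8.

289.80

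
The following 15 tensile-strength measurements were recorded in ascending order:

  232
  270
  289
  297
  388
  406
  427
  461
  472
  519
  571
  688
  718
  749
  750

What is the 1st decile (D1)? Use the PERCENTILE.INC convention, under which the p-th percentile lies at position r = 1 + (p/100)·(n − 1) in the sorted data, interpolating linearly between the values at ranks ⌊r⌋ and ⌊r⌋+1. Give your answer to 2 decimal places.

n = 15.
r = 1 + (10/100)·(15 − 1) = 1 + 1.4 = 2.4.
Rank 2 is 270 and rank 3 is 289.
Interpolate: 270 + 0.4·(289 − 270) = 270 + 0.4·19 = 277.6.

277.60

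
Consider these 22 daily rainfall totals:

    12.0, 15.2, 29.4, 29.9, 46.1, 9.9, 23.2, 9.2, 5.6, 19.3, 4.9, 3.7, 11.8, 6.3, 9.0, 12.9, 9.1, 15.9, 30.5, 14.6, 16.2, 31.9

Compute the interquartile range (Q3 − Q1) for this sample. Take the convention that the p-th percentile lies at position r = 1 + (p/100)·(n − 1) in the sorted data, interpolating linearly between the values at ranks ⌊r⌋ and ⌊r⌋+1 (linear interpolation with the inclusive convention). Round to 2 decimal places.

13.10

Sorted: 3.7, 4.9, 5.6, 6.3, 9.0, 9.1, 9.2, 9.9, 11.8, 12.0, 12.9, 14.6, 15.2, 15.9, 16.2, 19.3, 23.2, 29.4, 29.9, 30.5, 31.9, 46.1.
n = 22.
P25: r = 6.25; ranks 6–7 are 9.1, 9.2; interpolating gives 9.125.
P75: r = 16.75; ranks 16–17 are 19.3, 23.2; interpolating gives 22.225.
Difference: 22.225 − 9.125 = 13.1.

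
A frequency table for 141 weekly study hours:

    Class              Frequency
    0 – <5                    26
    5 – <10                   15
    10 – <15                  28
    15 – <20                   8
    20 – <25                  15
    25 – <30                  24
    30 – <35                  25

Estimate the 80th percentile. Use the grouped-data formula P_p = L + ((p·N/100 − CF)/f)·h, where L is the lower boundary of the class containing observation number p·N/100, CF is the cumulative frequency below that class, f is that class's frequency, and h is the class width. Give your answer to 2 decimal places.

29.33

N = 141; target position k = 80/100 · 141 = 112.8.
Cumulative frequencies: 26, 41, 69, 77, 92, 116, 141.
Observation 112.8 falls in the class 25 – <30.
L = 25, CF = 92, f = 24, h = 5.
P80 = 25 + ((112.8 − 92)/24)·5 = 25 + 4.33333 = 29.3333.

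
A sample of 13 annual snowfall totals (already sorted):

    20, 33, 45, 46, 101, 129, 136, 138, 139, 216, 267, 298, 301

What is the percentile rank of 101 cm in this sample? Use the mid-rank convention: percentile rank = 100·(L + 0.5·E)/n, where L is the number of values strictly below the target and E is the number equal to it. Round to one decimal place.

34.6

Count below 101: L = 4; count equal: E = 1; n = 13.
Percentile rank = 100·(4 + 0.5·1)/13 = 100·4.5/13 = 34.62.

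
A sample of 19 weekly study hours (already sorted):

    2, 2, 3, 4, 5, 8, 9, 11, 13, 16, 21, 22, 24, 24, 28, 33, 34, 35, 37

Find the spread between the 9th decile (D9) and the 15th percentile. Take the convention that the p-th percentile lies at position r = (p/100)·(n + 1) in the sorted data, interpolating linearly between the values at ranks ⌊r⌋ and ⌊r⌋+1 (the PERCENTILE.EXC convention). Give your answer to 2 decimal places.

n = 19.
P15: r = 3 (integer) → 3.
P90: r = 18 (integer) → 35.
Difference: 35 − 3 = 32.

32.00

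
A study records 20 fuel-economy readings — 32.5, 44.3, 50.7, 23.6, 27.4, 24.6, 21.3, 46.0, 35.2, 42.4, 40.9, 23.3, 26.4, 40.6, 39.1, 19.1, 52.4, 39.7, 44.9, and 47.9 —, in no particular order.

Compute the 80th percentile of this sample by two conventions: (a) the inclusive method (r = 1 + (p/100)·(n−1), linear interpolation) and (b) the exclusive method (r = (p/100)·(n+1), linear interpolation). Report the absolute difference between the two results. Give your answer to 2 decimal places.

0.66

Sorted: 19.1, 21.3, 23.3, 23.6, 24.6, 26.4, 27.4, 32.5, 35.2, 39.1, 39.7, 40.6, 40.9, 42.4, 44.3, 44.9, 46.0, 47.9, 50.7, 52.4.
n = 20.
(a) r = 16.2; between ranks 16 (44.9) and 17 (46.0): 45.12.
(b) r = 16.8; between ranks 16 (44.9) and 17 (46.0): 45.78.
|45.12 − 45.78| = 0.66.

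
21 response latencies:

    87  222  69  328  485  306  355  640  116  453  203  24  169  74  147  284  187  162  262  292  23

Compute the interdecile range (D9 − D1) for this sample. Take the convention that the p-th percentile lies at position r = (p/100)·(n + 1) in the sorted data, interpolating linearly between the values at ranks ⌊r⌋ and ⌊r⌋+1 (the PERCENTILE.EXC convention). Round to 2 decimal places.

Sorted: 23, 24, 69, 74, 87, 116, 147, 162, 169, 187, 203, 222, 262, 284, 292, 306, 328, 355, 453, 485, 640.
n = 21.
P10: r = 2.2; ranks 2–3 are 24, 69; interpolating gives 33.
P90: r = 19.8; ranks 19–20 are 453, 485; interpolating gives 478.6.
Difference: 478.6 − 33 = 445.6.

445.60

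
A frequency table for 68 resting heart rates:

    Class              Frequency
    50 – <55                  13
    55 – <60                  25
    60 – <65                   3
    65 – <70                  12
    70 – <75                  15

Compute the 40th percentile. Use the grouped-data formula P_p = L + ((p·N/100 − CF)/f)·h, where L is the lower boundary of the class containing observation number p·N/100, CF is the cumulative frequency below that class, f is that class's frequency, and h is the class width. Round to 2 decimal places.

57.84

N = 68; target position k = 40/100 · 68 = 27.2.
Cumulative frequencies: 13, 38, 41, 53, 68.
Observation 27.2 falls in the class 55 – <60.
L = 55, CF = 13, f = 25, h = 5.
P40 = 55 + ((27.2 − 13)/25)·5 = 55 + 2.84 = 57.84.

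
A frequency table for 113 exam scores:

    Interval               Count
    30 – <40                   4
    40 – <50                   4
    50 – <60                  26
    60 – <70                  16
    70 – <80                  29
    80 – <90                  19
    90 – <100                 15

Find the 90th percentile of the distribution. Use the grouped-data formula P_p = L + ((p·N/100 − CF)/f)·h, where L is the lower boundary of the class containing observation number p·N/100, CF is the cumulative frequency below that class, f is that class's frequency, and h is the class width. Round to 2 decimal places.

92.47

N = 113; target position k = 90/100 · 113 = 101.7.
Cumulative frequencies: 4, 8, 34, 50, 79, 98, 113.
Observation 101.7 falls in the class 90 – <100.
L = 90, CF = 98, f = 15, h = 10.
P90 = 90 + ((101.7 − 98)/15)·10 = 90 + 2.46667 = 92.4667.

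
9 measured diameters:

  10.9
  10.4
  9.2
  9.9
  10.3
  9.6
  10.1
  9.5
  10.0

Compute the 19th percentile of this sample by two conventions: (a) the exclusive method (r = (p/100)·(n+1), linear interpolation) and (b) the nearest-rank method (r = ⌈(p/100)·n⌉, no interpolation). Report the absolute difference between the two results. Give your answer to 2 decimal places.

0.03

Sorted: 9.2, 9.5, 9.6, 9.9, 10.0, 10.1, 10.3, 10.4, 10.9.
n = 9.
(a) r = 1.9; between ranks 1 (9.2) and 2 (9.5): 9.47.
(b) the nearest-rank method: rank 2 → 9.5.
|9.47 − 9.5| = 0.03.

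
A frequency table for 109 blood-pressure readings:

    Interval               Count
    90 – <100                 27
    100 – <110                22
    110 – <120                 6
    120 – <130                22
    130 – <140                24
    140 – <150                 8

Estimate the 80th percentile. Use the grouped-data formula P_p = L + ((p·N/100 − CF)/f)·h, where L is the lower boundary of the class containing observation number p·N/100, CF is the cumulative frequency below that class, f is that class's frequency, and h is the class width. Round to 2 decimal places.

N = 109; target position k = 80/100 · 109 = 87.2.
Cumulative frequencies: 27, 49, 55, 77, 101, 109.
Observation 87.2 falls in the class 130 – <140.
L = 130, CF = 77, f = 24, h = 10.
P80 = 130 + ((87.2 − 77)/24)·10 = 130 + 4.25 = 134.25.

134.25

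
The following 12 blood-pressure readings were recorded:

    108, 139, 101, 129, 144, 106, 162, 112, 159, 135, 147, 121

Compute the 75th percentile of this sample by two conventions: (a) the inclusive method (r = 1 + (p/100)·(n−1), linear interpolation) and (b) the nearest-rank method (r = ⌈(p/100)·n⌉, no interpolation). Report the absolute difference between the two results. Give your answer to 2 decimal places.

Sorted: 101, 106, 108, 112, 121, 129, 135, 139, 144, 147, 159, 162.
n = 12.
(a) r = 9.25; between ranks 9 (144) and 10 (147): 144.75.
(b) the nearest-rank method: rank 9 → 144.
|144.75 − 144| = 0.75.

0.75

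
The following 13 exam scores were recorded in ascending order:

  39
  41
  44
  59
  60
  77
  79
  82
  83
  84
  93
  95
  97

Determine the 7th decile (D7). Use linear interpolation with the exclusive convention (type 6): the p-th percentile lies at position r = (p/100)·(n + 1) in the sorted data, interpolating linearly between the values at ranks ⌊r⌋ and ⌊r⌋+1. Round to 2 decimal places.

83.80

n = 13.
r = (70/100)·(13 + 1) = 9.8.
Rank 9 is 83 and rank 10 is 84.
Interpolate: 83 + 0.8·(84 − 83) = 83 + 0.8·1 = 83.8.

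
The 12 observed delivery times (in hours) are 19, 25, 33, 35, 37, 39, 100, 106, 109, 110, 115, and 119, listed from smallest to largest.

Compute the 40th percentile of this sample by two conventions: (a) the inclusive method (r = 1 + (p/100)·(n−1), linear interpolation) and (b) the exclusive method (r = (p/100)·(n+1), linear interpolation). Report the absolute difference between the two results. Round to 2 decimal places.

n = 12.
(a) r = 5.4; between ranks 5 (37) and 6 (39): 37.8.
(b) r = 5.2; between ranks 5 (37) and 6 (39): 37.4.
|37.8 − 37.4| = 0.4.

0.40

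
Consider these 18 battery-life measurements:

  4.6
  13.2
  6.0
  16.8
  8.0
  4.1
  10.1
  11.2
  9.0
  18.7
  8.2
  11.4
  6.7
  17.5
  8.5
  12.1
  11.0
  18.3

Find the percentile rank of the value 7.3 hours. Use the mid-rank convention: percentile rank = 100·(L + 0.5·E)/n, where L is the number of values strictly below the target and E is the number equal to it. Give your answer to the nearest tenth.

Sorted: 4.1, 4.6, 6.0, 6.7, 8.0, 8.2, 8.5, 9.0, 10.1, 11.0, 11.2, 11.4, 12.1, 13.2, 16.8, 17.5, 18.3, 18.7.
Count below 7.3: L = 4; count equal: E = 0; n = 18.
Percentile rank = 100·(4 + 0.5·0)/18 = 100·4/18 = 22.22.

22.2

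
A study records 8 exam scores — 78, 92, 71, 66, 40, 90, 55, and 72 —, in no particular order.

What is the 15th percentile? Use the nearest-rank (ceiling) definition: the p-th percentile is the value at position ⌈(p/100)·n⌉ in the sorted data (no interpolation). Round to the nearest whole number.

Sorted: 40, 55, 66, 71, 72, 78, 90, 92.
n = 8.
Position = ⌈15/100 · 8⌉ = ⌈1.2⌉ = 2.
The value at rank 2 is 55.

55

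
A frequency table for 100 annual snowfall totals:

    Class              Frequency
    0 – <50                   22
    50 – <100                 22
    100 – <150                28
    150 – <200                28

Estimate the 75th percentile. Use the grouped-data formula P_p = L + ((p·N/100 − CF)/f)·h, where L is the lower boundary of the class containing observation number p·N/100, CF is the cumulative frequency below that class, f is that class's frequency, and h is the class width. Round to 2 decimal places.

N = 100; target position k = 75/100 · 100 = 75.
Cumulative frequencies: 22, 44, 72, 100.
Observation 75 falls in the class 150 – <200.
L = 150, CF = 72, f = 28, h = 50.
P75 = 150 + ((75 − 72)/28)·50 = 150 + 5.35714 = 155.357.

155.36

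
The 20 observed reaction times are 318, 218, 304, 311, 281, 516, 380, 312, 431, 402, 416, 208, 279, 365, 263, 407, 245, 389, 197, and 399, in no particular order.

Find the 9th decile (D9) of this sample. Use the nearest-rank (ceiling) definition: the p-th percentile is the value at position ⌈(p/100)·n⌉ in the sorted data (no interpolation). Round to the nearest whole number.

Sorted: 197, 208, 218, 245, 263, 279, 281, 304, 311, 312, 318, 365, 380, 389, 399, 402, 407, 416, 431, 516.
n = 20.
Position = ⌈90/100 · 20⌉ = ⌈18⌉ = 18.
The value at rank 18 is 416.

416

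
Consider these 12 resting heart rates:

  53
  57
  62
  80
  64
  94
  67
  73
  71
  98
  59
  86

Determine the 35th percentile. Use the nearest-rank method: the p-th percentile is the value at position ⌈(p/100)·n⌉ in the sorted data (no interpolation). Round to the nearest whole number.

64

Sorted: 53, 57, 59, 62, 64, 67, 71, 73, 80, 86, 94, 98.
n = 12.
Position = ⌈35/100 · 12⌉ = ⌈4.2⌉ = 5.
The value at rank 5 is 64.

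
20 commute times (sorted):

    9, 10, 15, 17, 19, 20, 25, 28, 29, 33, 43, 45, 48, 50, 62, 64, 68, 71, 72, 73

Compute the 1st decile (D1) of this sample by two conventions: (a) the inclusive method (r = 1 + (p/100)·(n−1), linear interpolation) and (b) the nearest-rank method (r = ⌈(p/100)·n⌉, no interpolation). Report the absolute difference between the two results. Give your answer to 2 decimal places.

n = 20.
(a) r = 2.9; between ranks 2 (10) and 3 (15): 14.5.
(b) the nearest-rank method: rank 2 → 10.
|14.5 − 10| = 4.5.

4.50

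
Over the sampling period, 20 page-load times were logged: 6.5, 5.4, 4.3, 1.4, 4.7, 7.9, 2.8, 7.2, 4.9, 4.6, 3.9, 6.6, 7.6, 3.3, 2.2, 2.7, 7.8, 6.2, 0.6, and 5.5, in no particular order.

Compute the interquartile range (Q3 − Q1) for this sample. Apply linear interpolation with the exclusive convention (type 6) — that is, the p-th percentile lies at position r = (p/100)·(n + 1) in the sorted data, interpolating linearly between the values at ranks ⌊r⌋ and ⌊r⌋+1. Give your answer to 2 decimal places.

3.65

Sorted: 0.6, 1.4, 2.2, 2.7, 2.8, 3.3, 3.9, 4.3, 4.6, 4.7, 4.9, 5.4, 5.5, 6.2, 6.5, 6.6, 7.2, 7.6, 7.8, 7.9.
n = 20.
P25: r = 5.25; ranks 5–6 are 2.8, 3.3; interpolating gives 2.925.
P75: r = 15.75; ranks 15–16 are 6.5, 6.6; interpolating gives 6.575.
Difference: 6.575 − 2.925 = 3.65.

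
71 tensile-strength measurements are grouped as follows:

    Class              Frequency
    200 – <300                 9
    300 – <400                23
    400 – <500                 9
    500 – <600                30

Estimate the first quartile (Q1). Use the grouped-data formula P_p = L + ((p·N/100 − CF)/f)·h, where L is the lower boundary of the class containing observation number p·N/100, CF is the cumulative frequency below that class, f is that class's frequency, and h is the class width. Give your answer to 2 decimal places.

338.04

N = 71; target position k = 25/100 · 71 = 17.75.
Cumulative frequencies: 9, 32, 41, 71.
Observation 17.75 falls in the class 300 – <400.
L = 300, CF = 9, f = 23, h = 100.
P25 = 300 + ((17.75 − 9)/23)·100 = 300 + 38.0435 = 338.043.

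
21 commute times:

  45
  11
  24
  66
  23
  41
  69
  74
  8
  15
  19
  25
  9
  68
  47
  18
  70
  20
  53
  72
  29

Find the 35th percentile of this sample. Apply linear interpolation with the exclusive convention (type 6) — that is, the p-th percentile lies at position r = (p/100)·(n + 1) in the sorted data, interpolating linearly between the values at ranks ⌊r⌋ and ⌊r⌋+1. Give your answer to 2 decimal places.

Sorted: 8, 9, 11, 15, 18, 19, 20, 23, 24, 25, 29, 41, 45, 47, 53, 66, 68, 69, 70, 72, 74.
n = 21.
r = (35/100)·(21 + 1) = 7.7.
Rank 7 is 20 and rank 8 is 23.
Interpolate: 20 + 0.7·(23 − 20) = 20 + 0.7·3 = 22.1.

22.10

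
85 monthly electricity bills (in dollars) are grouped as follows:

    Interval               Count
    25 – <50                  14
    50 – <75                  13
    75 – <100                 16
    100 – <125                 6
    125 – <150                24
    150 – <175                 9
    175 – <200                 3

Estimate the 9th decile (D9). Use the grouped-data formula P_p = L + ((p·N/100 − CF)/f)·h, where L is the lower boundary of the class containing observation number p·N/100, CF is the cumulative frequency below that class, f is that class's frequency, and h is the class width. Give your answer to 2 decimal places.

159.72

N = 85; target position k = 90/100 · 85 = 76.5.
Cumulative frequencies: 14, 27, 43, 49, 73, 82, 85.
Observation 76.5 falls in the class 150 – <175.
L = 150, CF = 73, f = 9, h = 25.
P90 = 150 + ((76.5 − 73)/9)·25 = 150 + 9.72222 = 159.722.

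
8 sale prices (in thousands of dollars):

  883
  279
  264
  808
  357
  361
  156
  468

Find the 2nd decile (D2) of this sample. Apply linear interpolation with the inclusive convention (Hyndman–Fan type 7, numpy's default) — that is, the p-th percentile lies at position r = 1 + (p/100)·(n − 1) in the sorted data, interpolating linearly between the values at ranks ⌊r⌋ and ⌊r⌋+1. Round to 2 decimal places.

270.00

Sorted: 156, 264, 279, 357, 361, 468, 808, 883.
n = 8.
r = 1 + (20/100)·(8 − 1) = 1 + 1.4 = 2.4.
Rank 2 is 264 and rank 3 is 279.
Interpolate: 264 + 0.4·(279 − 264) = 264 + 0.4·15 = 270.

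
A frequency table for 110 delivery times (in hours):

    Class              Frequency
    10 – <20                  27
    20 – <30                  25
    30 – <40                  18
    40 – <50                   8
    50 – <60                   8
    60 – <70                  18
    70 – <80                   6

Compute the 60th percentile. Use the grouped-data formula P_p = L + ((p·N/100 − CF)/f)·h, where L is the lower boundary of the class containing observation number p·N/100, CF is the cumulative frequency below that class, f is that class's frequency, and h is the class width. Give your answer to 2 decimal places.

N = 110; target position k = 60/100 · 110 = 66.
Cumulative frequencies: 27, 52, 70, 78, 86, 104, 110.
Observation 66 falls in the class 30 – <40.
L = 30, CF = 52, f = 18, h = 10.
P60 = 30 + ((66 − 52)/18)·10 = 30 + 7.77778 = 37.7778.

37.78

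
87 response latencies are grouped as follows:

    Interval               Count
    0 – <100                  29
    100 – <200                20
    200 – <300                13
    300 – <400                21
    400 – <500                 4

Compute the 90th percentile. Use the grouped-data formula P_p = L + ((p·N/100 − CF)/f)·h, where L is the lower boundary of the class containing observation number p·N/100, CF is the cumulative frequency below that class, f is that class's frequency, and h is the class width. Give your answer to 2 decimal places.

377.62

N = 87; target position k = 90/100 · 87 = 78.3.
Cumulative frequencies: 29, 49, 62, 83, 87.
Observation 78.3 falls in the class 300 – <400.
L = 300, CF = 62, f = 21, h = 100.
P90 = 300 + ((78.3 − 62)/21)·100 = 300 + 77.619 = 377.619.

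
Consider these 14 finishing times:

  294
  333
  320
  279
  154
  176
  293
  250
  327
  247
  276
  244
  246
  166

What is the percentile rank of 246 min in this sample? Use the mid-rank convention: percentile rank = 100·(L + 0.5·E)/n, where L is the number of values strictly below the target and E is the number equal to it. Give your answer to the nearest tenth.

Sorted: 154, 166, 176, 244, 246, 247, 250, 276, 279, 293, 294, 320, 327, 333.
Count below 246: L = 4; count equal: E = 1; n = 14.
Percentile rank = 100·(4 + 0.5·1)/14 = 100·4.5/14 = 32.14.

32.1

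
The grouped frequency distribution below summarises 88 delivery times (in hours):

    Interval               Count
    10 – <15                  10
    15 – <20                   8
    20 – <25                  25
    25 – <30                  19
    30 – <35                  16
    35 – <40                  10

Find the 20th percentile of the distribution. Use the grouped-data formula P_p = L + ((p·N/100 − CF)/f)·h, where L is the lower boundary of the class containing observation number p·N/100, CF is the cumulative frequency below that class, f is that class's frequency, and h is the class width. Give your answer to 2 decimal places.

N = 88; target position k = 20/100 · 88 = 17.6.
Cumulative frequencies: 10, 18, 43, 62, 78, 88.
Observation 17.6 falls in the class 15 – <20.
L = 15, CF = 10, f = 8, h = 5.
P20 = 15 + ((17.6 − 10)/8)·5 = 15 + 4.75 = 19.75.

19.75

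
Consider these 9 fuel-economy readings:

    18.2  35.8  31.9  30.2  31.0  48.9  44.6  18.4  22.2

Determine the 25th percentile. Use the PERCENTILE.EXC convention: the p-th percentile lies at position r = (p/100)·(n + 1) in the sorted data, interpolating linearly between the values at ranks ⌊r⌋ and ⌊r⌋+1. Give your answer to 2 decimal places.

20.30

Sorted: 18.2, 18.4, 22.2, 30.2, 31.0, 31.9, 35.8, 44.6, 48.9.
n = 9.
r = (25/100)·(9 + 1) = 2.5.
Rank 2 is 18.4 and rank 3 is 22.2.
Interpolate: 18.4 + 0.5·(22.2 − 18.4) = 18.4 + 0.5·3.8 = 20.3.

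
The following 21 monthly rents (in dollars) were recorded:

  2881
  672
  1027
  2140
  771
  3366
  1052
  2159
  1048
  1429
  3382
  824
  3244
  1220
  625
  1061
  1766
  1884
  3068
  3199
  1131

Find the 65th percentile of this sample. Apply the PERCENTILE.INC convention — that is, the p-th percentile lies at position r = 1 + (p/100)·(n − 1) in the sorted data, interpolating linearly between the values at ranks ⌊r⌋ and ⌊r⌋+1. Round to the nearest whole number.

2140

Sorted: 625, 672, 771, 824, 1027, 1048, 1052, 1061, 1131, 1220, 1429, 1766, 1884, 2140, 2159, 2881, 3068, 3199, 3244, 3366, 3382.
n = 21.
r = 1 + (65/100)·(21 − 1) = 1 + 13 = 14.
r is an integer, so P65 is the value at rank 14: 2140.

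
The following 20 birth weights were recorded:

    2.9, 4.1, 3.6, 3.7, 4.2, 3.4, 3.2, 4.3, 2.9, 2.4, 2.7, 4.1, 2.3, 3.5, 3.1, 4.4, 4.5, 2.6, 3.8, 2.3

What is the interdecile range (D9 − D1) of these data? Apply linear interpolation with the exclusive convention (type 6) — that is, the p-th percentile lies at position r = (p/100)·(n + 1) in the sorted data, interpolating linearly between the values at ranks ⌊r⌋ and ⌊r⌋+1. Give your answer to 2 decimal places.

2.08

Sorted: 2.3, 2.3, 2.4, 2.6, 2.7, 2.9, 2.9, 3.1, 3.2, 3.4, 3.5, 3.6, 3.7, 3.8, 4.1, 4.1, 4.2, 4.3, 4.4, 4.5.
n = 20.
P10: r = 2.1; ranks 2–3 are 2.3, 2.4; interpolating gives 2.31.
P90: r = 18.9; ranks 18–19 are 4.3, 4.4; interpolating gives 4.39.
Difference: 4.39 − 2.31 = 2.08.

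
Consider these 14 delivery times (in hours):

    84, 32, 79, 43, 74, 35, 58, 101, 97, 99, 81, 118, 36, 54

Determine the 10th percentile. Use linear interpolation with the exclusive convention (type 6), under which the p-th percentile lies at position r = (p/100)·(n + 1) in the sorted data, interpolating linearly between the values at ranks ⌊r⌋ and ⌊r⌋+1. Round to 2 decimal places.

33.50

Sorted: 32, 35, 36, 43, 54, 58, 74, 79, 81, 84, 97, 99, 101, 118.
n = 14.
r = (10/100)·(14 + 1) = 1.5.
Rank 1 is 32 and rank 2 is 35.
Interpolate: 32 + 0.5·(35 − 32) = 32 + 0.5·3 = 33.5.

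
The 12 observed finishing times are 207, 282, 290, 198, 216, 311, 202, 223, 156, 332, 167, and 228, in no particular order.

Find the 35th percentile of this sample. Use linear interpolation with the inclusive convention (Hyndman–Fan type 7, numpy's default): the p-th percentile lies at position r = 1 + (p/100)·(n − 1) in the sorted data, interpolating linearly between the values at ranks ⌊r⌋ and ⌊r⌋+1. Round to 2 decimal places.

Sorted: 156, 167, 198, 202, 207, 216, 223, 228, 282, 290, 311, 332.
n = 12.
r = 1 + (35/100)·(12 − 1) = 1 + 3.85 = 4.85.
Rank 4 is 202 and rank 5 is 207.
Interpolate: 202 + 0.85·(207 − 202) = 202 + 0.85·5 = 206.25.

206.25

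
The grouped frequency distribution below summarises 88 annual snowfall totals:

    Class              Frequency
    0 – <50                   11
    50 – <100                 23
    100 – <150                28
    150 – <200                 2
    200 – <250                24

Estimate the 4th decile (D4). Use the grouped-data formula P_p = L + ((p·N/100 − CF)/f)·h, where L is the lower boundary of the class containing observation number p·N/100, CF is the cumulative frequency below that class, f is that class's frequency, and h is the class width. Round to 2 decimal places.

102.14

N = 88; target position k = 40/100 · 88 = 35.2.
Cumulative frequencies: 11, 34, 62, 64, 88.
Observation 35.2 falls in the class 100 – <150.
L = 100, CF = 34, f = 28, h = 50.
P40 = 100 + ((35.2 − 34)/28)·50 = 100 + 2.14286 = 102.143.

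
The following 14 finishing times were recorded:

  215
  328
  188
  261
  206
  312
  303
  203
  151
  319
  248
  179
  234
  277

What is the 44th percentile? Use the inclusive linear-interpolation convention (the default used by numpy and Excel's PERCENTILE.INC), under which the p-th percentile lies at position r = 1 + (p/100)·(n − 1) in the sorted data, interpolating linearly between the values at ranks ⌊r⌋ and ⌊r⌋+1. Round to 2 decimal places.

228.68

Sorted: 151, 179, 188, 203, 206, 215, 234, 248, 261, 277, 303, 312, 319, 328.
n = 14.
r = 1 + (44/100)·(14 − 1) = 1 + 5.72 = 6.72.
Rank 6 is 215 and rank 7 is 234.
Interpolate: 215 + 0.72·(234 − 215) = 215 + 0.72·19 = 228.68.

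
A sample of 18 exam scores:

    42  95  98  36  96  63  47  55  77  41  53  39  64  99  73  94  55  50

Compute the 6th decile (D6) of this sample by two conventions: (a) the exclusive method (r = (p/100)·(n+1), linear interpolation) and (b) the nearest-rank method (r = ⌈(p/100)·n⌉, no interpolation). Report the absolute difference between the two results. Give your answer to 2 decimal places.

3.60

Sorted: 36, 39, 41, 42, 47, 50, 53, 55, 55, 63, 64, 73, 77, 94, 95, 96, 98, 99.
n = 18.
(a) r = 11.4; between ranks 11 (64) and 12 (73): 67.6.
(b) the nearest-rank method: rank 11 → 64.
|67.6 − 64| = 3.6.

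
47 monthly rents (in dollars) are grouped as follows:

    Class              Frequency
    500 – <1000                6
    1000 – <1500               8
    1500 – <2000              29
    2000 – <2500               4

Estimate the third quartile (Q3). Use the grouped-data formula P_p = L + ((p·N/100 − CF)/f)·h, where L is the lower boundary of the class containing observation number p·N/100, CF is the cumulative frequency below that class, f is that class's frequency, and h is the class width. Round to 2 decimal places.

1866.38

N = 47; target position k = 75/100 · 47 = 35.25.
Cumulative frequencies: 6, 14, 43, 47.
Observation 35.25 falls in the class 1500 – <2000.
L = 1500, CF = 14, f = 29, h = 500.
P75 = 1500 + ((35.25 − 14)/29)·500 = 1500 + 366.379 = 1866.38.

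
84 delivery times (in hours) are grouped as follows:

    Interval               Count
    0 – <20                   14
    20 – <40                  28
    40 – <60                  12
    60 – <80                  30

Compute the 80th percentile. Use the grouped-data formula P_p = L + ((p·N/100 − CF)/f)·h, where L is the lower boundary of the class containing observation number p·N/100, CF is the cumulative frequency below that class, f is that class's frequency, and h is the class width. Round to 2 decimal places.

68.80

N = 84; target position k = 80/100 · 84 = 67.2.
Cumulative frequencies: 14, 42, 54, 84.
Observation 67.2 falls in the class 60 – <80.
L = 60, CF = 54, f = 30, h = 20.
P80 = 60 + ((67.2 − 54)/30)·20 = 60 + 8.8 = 68.8.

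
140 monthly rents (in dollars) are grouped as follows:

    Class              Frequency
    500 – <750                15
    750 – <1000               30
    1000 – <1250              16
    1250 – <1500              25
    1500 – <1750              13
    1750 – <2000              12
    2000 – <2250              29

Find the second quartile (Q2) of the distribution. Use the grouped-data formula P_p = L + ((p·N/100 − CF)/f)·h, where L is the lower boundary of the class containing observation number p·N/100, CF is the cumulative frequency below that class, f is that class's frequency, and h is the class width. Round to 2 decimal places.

1340.00

N = 140; target position k = 50/100 · 140 = 70.
Cumulative frequencies: 15, 45, 61, 86, 99, 111, 140.
Observation 70 falls in the class 1250 – <1500.
L = 1250, CF = 61, f = 25, h = 250.
P50 = 1250 + ((70 − 61)/25)·250 = 1250 + 90 = 1340.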